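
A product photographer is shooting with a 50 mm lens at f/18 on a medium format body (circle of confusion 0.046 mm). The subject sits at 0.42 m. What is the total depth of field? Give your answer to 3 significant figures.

105 mm

Hyperfocal distance H = f²/(N·c) + f = 50²/(18 × 0.046) + 50 = 2500/0.828 + 50 ≈ 3069.3 mm ≈ 3.069 m.
Near limit Dn = s·(H − f)/(H + s − 2f) = 420 × (3069.3 − 50) / (3069.3 + 420 − 2 × 50) = 420 × 3019.3 / 3389.3 ≈ 374.15 mm.
Far limit Df = s·(H − f)/(H − s) = 420 × (3069.3 − 50) / (3069.3 − 420) = 420 × 3019.3 / 2649.3 ≈ 478.66 mm.
Depth of field = Df − Dn = 478.66 − 374.15 ≈ 104.51 mm.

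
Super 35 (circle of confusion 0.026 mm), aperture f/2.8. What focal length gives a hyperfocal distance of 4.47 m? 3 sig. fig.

18.0 mm

From H = f²/(N·c) + f, with f ≪ H: f ≈ √(H·N·c) = √(4470 × 2.8 × 0.026) = √325.42 ≈ 18.04 mm.
The +f correction barely moves this — solving exactly, f² + N·c·f − N·c·H = 0 ⇒ f = (−N·c + √((N·c)² + 4·N·c·H))/2 = (−0.0728 + √1301.7)/2 ≈ 18.003 mm, so f ≈ 18.0 mm.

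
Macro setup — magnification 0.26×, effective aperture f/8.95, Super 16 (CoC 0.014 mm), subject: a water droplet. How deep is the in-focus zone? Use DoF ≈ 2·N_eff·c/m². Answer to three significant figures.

3.71 mm

At magnification m, DoF ≈ 2·N_eff·c/m² = 2 × 8.95 × 0.014 / 0.26² = 0.2506 / 0.0676 ≈ 3.71 mm.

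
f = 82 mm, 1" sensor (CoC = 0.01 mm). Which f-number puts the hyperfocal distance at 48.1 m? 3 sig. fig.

f/14

Rearrange H = f²/(N·c) + f for N: N = f² / ((H − f)·c).
N = 82² / ((48100 − 82) × 0.01) = 6724 / 480.2 ≈ 14.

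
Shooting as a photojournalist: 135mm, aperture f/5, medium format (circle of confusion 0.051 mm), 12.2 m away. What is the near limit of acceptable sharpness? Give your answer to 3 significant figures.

10.4 m

Hyperfocal distance H = f²/(N·c) + f = 135²/(5 × 0.051) + 135 = 18225/0.255 + 135 ≈ 71605.6 mm ≈ 71.61 m.
Near limit Dn = s·(H − f)/(H + s − 2f) = 12200 × (71605.6 − 135) / (71605.6 + 12200 − 2 × 135) = 12200 × 71470.6 / 83535.6 ≈ 10438 mm ≈ 10.4 m.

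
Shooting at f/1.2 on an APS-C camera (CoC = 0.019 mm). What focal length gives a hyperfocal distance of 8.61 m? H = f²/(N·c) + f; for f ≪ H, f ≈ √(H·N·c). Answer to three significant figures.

From H = f²/(N·c) + f, with f ≪ H: f ≈ √(H·N·c) = √(8610 × 1.2 × 0.019) = √196.31 ≈ 14.01 mm.
The +f correction barely moves this — solving exactly, f² + N·c·f − N·c·H = 0 ⇒ f = (−N·c + √((N·c)² + 4·N·c·H))/2 = (−0.0228 + √785.23)/2 ≈ 14.000 mm, so f ≈ 14.0 mm.

14.0 mm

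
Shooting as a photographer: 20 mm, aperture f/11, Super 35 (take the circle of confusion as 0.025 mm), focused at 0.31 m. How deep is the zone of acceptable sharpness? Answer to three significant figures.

Hyperfocal distance H = f²/(N·c) + f = 20²/(11 × 0.025) + 20 = 400/0.275 + 20 ≈ 1474.5 mm ≈ 1.475 m.
Near limit Dn = s·(H − f)/(H + s − 2f) = 310 × (1474.5 − 20) / (1474.5 + 310 − 2 × 20) = 310 × 1454.5 / 1744.5 ≈ 258.47 mm.
Far limit Df = s·(H − f)/(H − s) = 310 × (1474.5 − 20) / (1474.5 − 310) = 310 × 1454.5 / 1164.5 ≈ 387.20 mm.
Depth of field = Df − Dn = 387.20 − 258.47 ≈ 128.73 mm.

129 mm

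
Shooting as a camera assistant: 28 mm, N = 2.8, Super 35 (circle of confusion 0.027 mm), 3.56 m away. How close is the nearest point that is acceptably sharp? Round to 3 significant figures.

Hyperfocal distance H = f²/(N·c) + f = 28²/(2.8 × 0.027) + 28 = 784/0.0756 + 28 ≈ 10398.4 mm ≈ 10.40 m.
Near limit Dn = s·(H − f)/(H + s − 2f) = 3560 × (10398.4 − 28) / (10398.4 + 3560 − 2 × 28) = 3560 × 10370.4 / 13902.4 ≈ 2655.6 mm ≈ 2.66 m.

2.66 m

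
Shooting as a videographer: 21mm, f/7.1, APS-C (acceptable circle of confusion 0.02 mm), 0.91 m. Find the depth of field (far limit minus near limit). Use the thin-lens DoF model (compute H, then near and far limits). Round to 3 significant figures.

Hyperfocal distance H = f²/(N·c) + f = 21²/(7.1 × 0.02) + 21 = 441/0.142 + 21 ≈ 3126.6 mm ≈ 3.127 m.
Near limit Dn = s·(H − f)/(H + s − 2f) = 910 × (3126.6 − 21) / (3126.6 + 910 − 2 × 21) = 910 × 3105.6 / 3994.6 ≈ 707.48 mm.
Far limit Df = s·(H − f)/(H − s) = 910 × (3126.6 − 21) / (3126.6 − 910) = 910 × 3105.6 / 2216.6 ≈ 1274.96 mm.
Depth of field = Df − Dn = 1274.96 − 707.48 ≈ 567.48 mm ≈ 0.567 m.

0.567 m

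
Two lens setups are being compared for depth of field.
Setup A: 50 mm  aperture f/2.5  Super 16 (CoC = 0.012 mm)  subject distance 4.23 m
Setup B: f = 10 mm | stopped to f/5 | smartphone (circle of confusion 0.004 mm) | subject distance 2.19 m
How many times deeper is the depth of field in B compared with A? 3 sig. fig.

5.54

Setup A: H = 50²/(2.5×0.012) + 50 ≈ 83383.3 mm; DoF = Df − Dn = 4453.38 − 4027.96 ≈ 425.42 mm.
Setup B: H = 10²/(5×0.004) + 10 ≈ 5010.0 mm; DoF = Df − Dn = 3883.0 − 1525.1 ≈ 2357.9 mm.
Ratio = 2357.9 / 425.42 ≈ 5.54.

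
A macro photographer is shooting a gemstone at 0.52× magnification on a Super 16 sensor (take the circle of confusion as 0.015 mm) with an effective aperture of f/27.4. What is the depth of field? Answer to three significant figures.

At magnification m, DoF ≈ 2·N_eff·c/m² = 2 × 27.4 × 0.015 / 0.52² = 0.822 / 0.2704 ≈ 3.04 mm.

3.04 mm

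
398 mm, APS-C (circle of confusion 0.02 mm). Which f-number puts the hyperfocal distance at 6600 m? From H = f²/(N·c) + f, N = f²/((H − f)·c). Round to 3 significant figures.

Rearrange H = f²/(N·c) + f for N: N = f² / ((H − f)·c).
N = 398² / ((6600000 − 398) × 0.02) = 158404 / 131992 ≈ 1.20.

f/1.20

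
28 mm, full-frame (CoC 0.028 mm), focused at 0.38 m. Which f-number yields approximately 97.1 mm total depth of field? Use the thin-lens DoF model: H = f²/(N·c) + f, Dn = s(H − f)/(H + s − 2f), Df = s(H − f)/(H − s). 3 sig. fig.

f/10

Write h = H − f = f²/(N·c). The thin-lens limits are Dn = s·h/(h + (s−f)) and Df = s·h/(h − (s−f)), so DoF = Df − Dn = 2·s·(s−f)·h / (h² − (s−f)²).
That is a quadratic in h: DoF·h² − 2·s·(s−f)·h − DoF·(s−f)² = 0 ⇒ h = (s−f)·(s + √(s² + DoF²)) / DoF = 352 × (380 + √(380² + 97.1²)) / 97.1 = 352 × (380 + 392.210) / 97.1 ≈ 2799.4 mm.
Then N = f²/(c·h) = 28² / (0.028 × 2799.4) = 784 / 78.382 ≈ 10.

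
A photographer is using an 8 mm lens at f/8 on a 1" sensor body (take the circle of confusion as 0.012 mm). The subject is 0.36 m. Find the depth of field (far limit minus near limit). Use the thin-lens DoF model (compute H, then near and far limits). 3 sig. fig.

Hyperfocal distance H = f²/(N·c) + f = 8²/(8 × 0.012) + 8 = 64/0.096 + 8 ≈ 674.7 mm ≈ 0.675 m.
Near limit Dn = s·(H − f)/(H + s − 2f) = 360 × (674.7 − 8) / (674.7 + 360 − 2 × 8) = 360 × 666.7 / 1018.7 ≈ 235.60 mm.
Far limit Df = s·(H − f)/(H − s) = 360 × (674.7 − 8) / (674.7 − 360) = 360 × 666.7 / 314.7 ≈ 762.71 mm.
Depth of field = Df − Dn = 762.71 − 235.60 ≈ 527.11 mm ≈ 0.527 m.

0.527 m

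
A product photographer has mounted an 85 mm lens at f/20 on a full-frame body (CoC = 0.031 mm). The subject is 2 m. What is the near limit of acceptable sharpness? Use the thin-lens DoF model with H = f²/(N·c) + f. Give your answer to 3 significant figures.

Hyperfocal distance H = f²/(N·c) + f = 85²/(20 × 0.031) + 85 = 7225/0.62 + 85 ≈ 11738.2 mm ≈ 11.74 m.
Near limit Dn = s·(H − f)/(H + s − 2f) = 2000 × (11738.2 − 85) / (11738.2 + 2000 − 2 × 85) = 2000 × 11653.2 / 13568.2 ≈ 1717.7 mm ≈ 1.72 m.

1.72 m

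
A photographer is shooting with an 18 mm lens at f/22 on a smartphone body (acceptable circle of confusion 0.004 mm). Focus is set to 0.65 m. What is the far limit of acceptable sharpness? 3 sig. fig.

0.785 m

Hyperfocal distance H = f²/(N·c) + f = 18²/(22 × 0.004) + 18 = 324/0.088 + 18 ≈ 3699.8 mm ≈ 3.700 m.
Far limit Df = s·(H − f)/(H − s) = 650 × (3699.8 − 18) / (3699.8 − 650) = 650 × 3681.8 / 3049.8 ≈ 784.70 mm ≈ 0.785 m.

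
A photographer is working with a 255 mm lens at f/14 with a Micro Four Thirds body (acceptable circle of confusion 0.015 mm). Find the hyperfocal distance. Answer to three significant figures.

Hyperfocal distance H = f²/(N·c) + f = 255²/(14 × 0.015) + 255 = 65025/0.21 + 255 ≈ 309897.9 mm ≈ 310 m.

310 m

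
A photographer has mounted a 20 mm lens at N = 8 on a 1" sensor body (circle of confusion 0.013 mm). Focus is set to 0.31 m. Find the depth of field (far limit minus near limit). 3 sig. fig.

Hyperfocal distance H = f²/(N·c) + f = 20²/(8 × 0.013) + 20 = 400/0.104 + 20 ≈ 3866.2 mm ≈ 3.866 m.
Near limit Dn = s·(H − f)/(H + s − 2f) = 310 × (3866.2 − 20) / (3866.2 + 310 − 2 × 20) = 310 × 3846.2 / 4136.2 ≈ 288.265 mm.
Far limit Df = s·(H − f)/(H − s) = 310 × (3866.2 − 20) / (3866.2 − 310) = 310 × 3846.2 / 3556.2 ≈ 335.280 mm.
Depth of field = Df − Dn = 335.280 − 288.265 ≈ 47.015 mm.

47.0 mm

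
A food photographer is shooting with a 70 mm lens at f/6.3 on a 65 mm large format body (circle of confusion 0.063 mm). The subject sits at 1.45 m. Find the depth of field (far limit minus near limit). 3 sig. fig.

Hyperfocal distance H = f²/(N·c) + f = 70²/(6.3 × 0.063) + 70 = 4900/0.3969 + 70 ≈ 12415.7 mm ≈ 12.42 m.
Near limit Dn = s·(H − f)/(H + s − 2f) = 1450 × (12415.7 − 70) / (12415.7 + 1450 − 2 × 70) = 1450 × 12345.7 / 13725.7 ≈ 1304.21 mm.
Far limit Df = s·(H − f)/(H − s) = 1450 × (12415.7 − 70) / (12415.7 − 1450) = 1450 × 12345.7 / 10965.7 ≈ 1632.48 mm.
Depth of field = Df − Dn = 1632.48 − 1304.21 ≈ 328.27 mm.

328 mm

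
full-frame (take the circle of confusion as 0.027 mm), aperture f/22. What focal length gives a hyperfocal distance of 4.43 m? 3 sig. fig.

51.0 mm

From H = f²/(N·c) + f, with f ≪ H: f ≈ √(H·N·c) = √(4430 × 22 × 0.027) = √2631.4 ≈ 51.30 mm.
Exact: f² + N·c·f − N·c·H = 0 ⇒ f = (−N·c + √((N·c)² + 4·N·c·H))/2 = (−0.594 + √10526)/2 ≈ 51.001 mm ≈ 51.0 mm.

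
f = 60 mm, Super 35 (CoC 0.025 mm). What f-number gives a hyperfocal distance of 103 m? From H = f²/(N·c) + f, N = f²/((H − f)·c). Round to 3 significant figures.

Rearrange H = f²/(N·c) + f for N: N = f² / ((H − f)·c).
N = 60² / ((103000 − 60) × 0.025) = 3600 / 2574 ≈ 1.40.

f/1.40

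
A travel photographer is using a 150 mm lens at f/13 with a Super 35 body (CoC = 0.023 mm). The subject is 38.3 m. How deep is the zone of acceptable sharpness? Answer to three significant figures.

Hyperfocal distance H = f²/(N·c) + f = 150²/(13 × 0.023) + 150 = 22500/0.299 + 150 ≈ 75400.8 mm ≈ 75.40 m.
Near limit Dn = s·(H − f)/(H + s − 2f) = 38300 × (75400.8 − 150) / (75400.8 + 38300 − 2 × 150) = 38300 × 75250.8 / 113400.8 ≈ 25415 mm.
Far limit Df = s·(H − f)/(H − s) = 38300 × (75400.8 − 150) / (75400.8 − 38300) = 38300 × 75250.8 / 37100.8 ≈ 77683 mm.
Depth of field = Df − Dn = 77683 − 25415 ≈ 52268 mm ≈ 52.3 m.

52.3 m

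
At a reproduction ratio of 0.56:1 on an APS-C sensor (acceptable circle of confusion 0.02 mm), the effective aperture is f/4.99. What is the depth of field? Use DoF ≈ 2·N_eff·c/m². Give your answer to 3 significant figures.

At magnification m, DoF ≈ 2·N_eff·c/m² = 2 × 4.99 × 0.02 / 0.56² = 0.1996 / 0.3136 ≈ 0.636 mm.

0.636 mm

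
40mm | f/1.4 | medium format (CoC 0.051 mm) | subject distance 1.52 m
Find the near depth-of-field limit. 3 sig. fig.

1.43 m

Hyperfocal distance H = f²/(N·c) + f = 40²/(1.4 × 0.051) + 40 = 1600/0.0714 + 40 ≈ 22449.0 mm ≈ 22.45 m.
Near limit Dn = s·(H − f)/(H + s − 2f) = 1520 × (22449.0 − 40) / (22449.0 + 1520 − 2 × 40) = 1520 × 22409.0 / 23889.0 ≈ 1425.8 mm ≈ 1.43 m.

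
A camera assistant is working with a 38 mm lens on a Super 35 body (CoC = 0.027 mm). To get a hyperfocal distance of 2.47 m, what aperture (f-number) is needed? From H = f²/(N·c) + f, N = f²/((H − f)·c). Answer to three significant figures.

Rearrange H = f²/(N·c) + f for N: N = f² / ((H − f)·c).
N = 38² / ((2470 − 38) × 0.027) = 1444 / 65.66 ≈ 22.

f/22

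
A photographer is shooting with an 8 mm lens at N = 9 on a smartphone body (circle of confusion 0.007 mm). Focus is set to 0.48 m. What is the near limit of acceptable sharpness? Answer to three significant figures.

328 mm

Hyperfocal distance H = f²/(N·c) + f = 8²/(9 × 0.007) + 8 = 64/0.063 + 8 ≈ 1023.9 mm ≈ 1.024 m.
Near limit Dn = s·(H − f)/(H + s − 2f) = 480 × (1023.9 − 8) / (1023.9 + 480 − 2 × 8) = 480 × 1015.9 / 1487.9 ≈ 327.73 mm.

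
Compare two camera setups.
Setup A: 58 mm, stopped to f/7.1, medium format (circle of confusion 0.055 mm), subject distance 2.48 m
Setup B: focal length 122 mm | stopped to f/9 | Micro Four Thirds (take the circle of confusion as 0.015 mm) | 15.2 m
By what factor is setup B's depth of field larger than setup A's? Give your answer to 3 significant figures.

Setup A: H = 58²/(7.1×0.055) + 58 ≈ 8672.6 mm; DoF = Df − Dn = 3450.0 − 1935.8 ≈ 1514.2 mm.
Setup B: H = 122²/(9×0.015) + 122 ≈ 110373.9 mm; DoF = Df − Dn = 17608.1 − 13371.3 ≈ 4236.8 mm.
Ratio = 4236.8 / 1514.2 ≈ 2.80.

2.80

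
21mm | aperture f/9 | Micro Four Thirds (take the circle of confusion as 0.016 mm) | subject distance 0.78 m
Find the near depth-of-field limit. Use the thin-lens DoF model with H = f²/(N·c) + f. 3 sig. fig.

0.625 m

Hyperfocal distance H = f²/(N·c) + f = 21²/(9 × 0.016) + 21 = 441/0.144 + 21 ≈ 3083.5 mm ≈ 3.083 m.
Near limit Dn = s·(H − f)/(H + s − 2f) = 780 × (3083.5 − 21) / (3083.5 + 780 − 2 × 21) = 780 × 3062.5 / 3821.5 ≈ 625.08 mm ≈ 0.625 m.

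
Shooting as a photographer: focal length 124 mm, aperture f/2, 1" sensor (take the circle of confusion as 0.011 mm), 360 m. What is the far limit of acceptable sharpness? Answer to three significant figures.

742 m

Hyperfocal distance H = f²/(N·c) + f = 124²/(2 × 0.011) + 124 = 15376/0.022 + 124 ≈ 699033.1 mm ≈ 699.0 m.
Far limit Df = s·(H − f)/(H − s) = 360000 × (699033.1 − 124) / (699033.1 − 360000) = 360000 × 698909.1 / 339033.1 ≈ 742132 mm ≈ 742 m.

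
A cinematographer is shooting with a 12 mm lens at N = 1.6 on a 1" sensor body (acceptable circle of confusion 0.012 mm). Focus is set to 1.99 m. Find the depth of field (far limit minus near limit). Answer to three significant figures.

Hyperfocal distance H = f²/(N·c) + f = 12²/(1.6 × 0.012) + 12 = 144/0.0192 + 12 ≈ 7512.0 mm ≈ 7.512 m.
Near limit Dn = s·(H − f)/(H + s − 2f) = 1990 × (7512.0 − 12) / (7512.0 + 1990 − 2 × 12) = 1990 × 7500.0 / 9478.0 ≈ 1574.7 mm.
Far limit Df = s·(H − f)/(H − s) = 1990 × (7512.0 − 12) / (7512.0 − 1990) = 1990 × 7500.0 / 5522.0 ≈ 2702.8 mm.
Depth of field = Df − Dn = 2702.8 − 1574.7 ≈ 1128.1 mm ≈ 1.13 m.

1.13 m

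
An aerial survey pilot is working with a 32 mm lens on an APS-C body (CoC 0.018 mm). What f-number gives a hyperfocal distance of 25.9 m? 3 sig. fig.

f/2.20

Rearrange H = f²/(N·c) + f for N: N = f² / ((H − f)·c).
N = 32² / ((25900 − 32) × 0.018) = 1024 / 465.6 ≈ 2.20.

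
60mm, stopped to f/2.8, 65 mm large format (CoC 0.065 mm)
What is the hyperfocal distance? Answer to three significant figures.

19.8 m

Hyperfocal distance H = f²/(N·c) + f = 60²/(2.8 × 0.065) + 60 = 3600/0.182 + 60 ≈ 19840.2 mm ≈ 19.8 m.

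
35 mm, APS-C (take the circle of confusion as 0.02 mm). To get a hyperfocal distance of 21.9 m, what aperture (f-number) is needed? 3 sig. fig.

Rearrange H = f²/(N·c) + f for N: N = f² / ((H − f)·c).
N = 35² / ((21900 − 35) × 0.02) = 1225 / 437.3 ≈ 2.80.

f/2.80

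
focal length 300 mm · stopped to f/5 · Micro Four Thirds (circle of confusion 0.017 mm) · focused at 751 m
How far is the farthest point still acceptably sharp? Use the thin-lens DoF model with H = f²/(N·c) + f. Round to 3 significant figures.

2580 m

Hyperfocal distance H = f²/(N·c) + f = 300²/(5 × 0.017) + 300 = 90000/0.085 + 300 ≈ 1059123.5 mm ≈ 1059 m.
Far limit Df = s·(H − f)/(H − s) = 751000 × (1059123.5 − 300) / (1059123.5 − 751000) = 751000 × 1058823.5 / 308123.5 ≈ 2580707 mm ≈ 2580 m.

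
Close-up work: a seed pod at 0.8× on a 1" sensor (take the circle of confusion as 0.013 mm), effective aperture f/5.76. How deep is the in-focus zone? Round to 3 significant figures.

At magnification m, DoF ≈ 2·N_eff·c/m² = 2 × 5.76 × 0.013 / 0.8² = 0.1498 / 0.64 ≈ 0.234 mm.

0.234 mm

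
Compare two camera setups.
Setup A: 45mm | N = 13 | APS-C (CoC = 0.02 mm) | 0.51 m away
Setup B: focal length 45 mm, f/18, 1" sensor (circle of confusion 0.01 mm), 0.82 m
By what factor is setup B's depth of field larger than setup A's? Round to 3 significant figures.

1.86

Setup A: H = 45²/(13×0.02) + 45 ≈ 7833.5 mm; DoF = Df − Dn = 542.382 − 481.267 ≈ 61.115 mm.
Setup B: H = 45²/(18×0.01) + 45 ≈ 11295.0 mm; DoF = Df − Dn = 880.67 − 767.15 ≈ 113.52 mm.
Ratio = 113.52 / 61.115 ≈ 1.86.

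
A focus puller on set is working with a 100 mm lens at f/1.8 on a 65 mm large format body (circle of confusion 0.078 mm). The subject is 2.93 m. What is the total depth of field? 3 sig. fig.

233 mm

Hyperfocal distance H = f²/(N·c) + f = 100²/(1.8 × 0.078) + 100 = 10000/0.1404 + 100 ≈ 71325.1 mm ≈ 71.33 m.
Near limit Dn = s·(H − f)/(H + s − 2f) = 2930 × (71325.1 − 100) / (71325.1 + 2930 − 2 × 100) = 2930 × 71225.1 / 74055.1 ≈ 2818.03 mm.
Far limit Df = s·(H − f)/(H − s) = 2930 × (71325.1 − 100) / (71325.1 − 2930) = 2930 × 71225.1 / 68395.1 ≈ 3051.24 mm.
Depth of field = Df − Dn = 3051.24 − 2818.03 ≈ 233.21 mm.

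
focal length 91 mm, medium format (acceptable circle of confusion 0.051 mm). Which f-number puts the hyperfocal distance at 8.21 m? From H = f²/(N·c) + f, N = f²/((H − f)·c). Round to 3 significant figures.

Rearrange H = f²/(N·c) + f for N: N = f² / ((H − f)·c).
N = 91² / ((8210 − 91) × 0.051) = 8281 / 414.1 ≈ 20.

f/20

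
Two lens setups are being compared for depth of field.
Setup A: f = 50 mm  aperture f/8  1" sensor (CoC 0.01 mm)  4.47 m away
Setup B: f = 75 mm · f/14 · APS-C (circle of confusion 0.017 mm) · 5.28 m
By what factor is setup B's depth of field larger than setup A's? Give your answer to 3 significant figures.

1.89

Setup A: H = 50²/(8×0.01) + 50 ≈ 31300.0 mm; DoF = Df − Dn = 5206.4 − 3916.1 ≈ 1290.3 mm.
Setup B: H = 75²/(14×0.017) + 75 ≈ 23709.5 mm; DoF = Df − Dn = 6771.2 − 4327.1 ≈ 2444.1 mm.
Ratio = 2444.1 / 1290.3 ≈ 1.89.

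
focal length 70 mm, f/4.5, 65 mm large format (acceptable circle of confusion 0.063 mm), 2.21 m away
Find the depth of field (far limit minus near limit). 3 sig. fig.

Hyperfocal distance H = f²/(N·c) + f = 70²/(4.5 × 0.063) + 70 = 4900/0.2835 + 70 ≈ 17354.0 mm ≈ 17.35 m.
Near limit Dn = s·(H − f)/(H + s − 2f) = 2210 × (17354.0 − 70) / (17354.0 + 2210 − 2 × 70) = 2210 × 17284.0 / 19424.0 ≈ 1966.52 mm.
Far limit Df = s·(H − f)/(H − s) = 2210 × (17354.0 − 70) / (17354.0 − 2210) = 2210 × 17284.0 / 15144.0 ≈ 2522.30 mm.
Depth of field = Df − Dn = 2522.30 − 1966.52 ≈ 555.78 mm ≈ 0.556 m.

0.556 m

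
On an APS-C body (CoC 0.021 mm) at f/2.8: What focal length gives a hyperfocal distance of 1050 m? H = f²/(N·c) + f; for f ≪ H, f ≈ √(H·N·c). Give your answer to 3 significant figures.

From H = f²/(N·c) + f, with f ≪ H: f ≈ √(H·N·c) = √(1050000 × 2.8 × 0.021) = √61740 ≈ 248.5 mm.
Exact: f² + N·c·f − N·c·H = 0 ⇒ f = (−N·c + √((N·c)² + 4·N·c·H))/2 = (−0.0588 + √246960)/2 ≈ 248.45 mm ≈ 248 mm.

248 mm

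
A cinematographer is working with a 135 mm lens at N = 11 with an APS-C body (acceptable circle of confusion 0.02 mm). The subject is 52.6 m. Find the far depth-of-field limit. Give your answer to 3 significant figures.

143 m

Hyperfocal distance H = f²/(N·c) + f = 135²/(11 × 0.02) + 135 = 18225/0.22 + 135 ≈ 82975.9 mm ≈ 82.98 m.
Far limit Df = s·(H − f)/(H − s) = 52600 × (82975.9 − 135) / (82975.9 − 52600) = 52600 × 82840.9 / 30375.9 ≈ 143450 mm ≈ 143 m.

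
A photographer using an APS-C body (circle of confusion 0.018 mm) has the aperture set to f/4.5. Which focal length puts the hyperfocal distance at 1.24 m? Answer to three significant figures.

9.98 mm

From H = f²/(N·c) + f, with f ≪ H: f ≈ √(H·N·c) = √(1240 × 4.5 × 0.018) = √100.44 ≈ 10.02 mm.
Exact: f² + N·c·f − N·c·H = 0 ⇒ f = (−N·c + √((N·c)² + 4·N·c·H))/2 = (−0.081 + √401.77)/2 ≈ 9.9816 mm ≈ 9.98 mm.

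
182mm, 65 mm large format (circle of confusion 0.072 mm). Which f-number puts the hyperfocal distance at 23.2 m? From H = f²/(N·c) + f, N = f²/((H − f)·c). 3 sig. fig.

Rearrange H = f²/(N·c) + f for N: N = f² / ((H − f)·c).
N = 182² / ((23200 − 182) × 0.072) = 33124 / 1657 ≈ 20.

f/20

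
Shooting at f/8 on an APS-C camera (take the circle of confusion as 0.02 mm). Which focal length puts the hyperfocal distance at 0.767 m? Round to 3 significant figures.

11.0 mm

From H = f²/(N·c) + f, with f ≪ H: f ≈ √(H·N·c) = √(767 × 8 × 0.02) = √122.72 ≈ 11.08 mm.
Exact: f² + N·c·f − N·c·H = 0 ⇒ f = (−N·c + √((N·c)² + 4·N·c·H))/2 = (−0.16 + √490.91)/2 ≈ 10.998 mm ≈ 11.0 mm.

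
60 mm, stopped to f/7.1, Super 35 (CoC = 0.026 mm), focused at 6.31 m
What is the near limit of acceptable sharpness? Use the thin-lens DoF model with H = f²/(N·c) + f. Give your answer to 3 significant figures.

4.78 m

Hyperfocal distance H = f²/(N·c) + f = 60²/(7.1 × 0.026) + 60 = 3600/0.1846 + 60 ≈ 19561.6 mm ≈ 19.56 m.
Near limit Dn = s·(H − f)/(H + s − 2f) = 6310 × (19561.6 − 60) / (19561.6 + 6310 − 2 × 60) = 6310 × 19501.6 / 25751.6 ≈ 4778.5 mm ≈ 4.78 m.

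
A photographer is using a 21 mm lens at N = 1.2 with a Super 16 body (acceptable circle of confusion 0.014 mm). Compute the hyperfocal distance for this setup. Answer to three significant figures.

26.3 m

Hyperfocal distance H = f²/(N·c) + f = 21²/(1.2 × 0.014) + 21 = 441/0.0168 + 21 ≈ 26271.0 mm ≈ 26.3 m.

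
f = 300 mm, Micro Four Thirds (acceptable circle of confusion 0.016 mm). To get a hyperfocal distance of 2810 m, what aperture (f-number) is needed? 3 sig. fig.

Rearrange H = f²/(N·c) + f for N: N = f² / ((H − f)·c).
N = 300² / ((2810000 − 300) × 0.016) = 90000 / 44955 ≈ 2.00.

f/2.00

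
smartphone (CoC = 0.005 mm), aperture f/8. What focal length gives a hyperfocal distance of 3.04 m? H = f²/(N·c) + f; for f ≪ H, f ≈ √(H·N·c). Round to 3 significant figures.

From H = f²/(N·c) + f, with f ≪ H: f ≈ √(H·N·c) = √(3040 × 8 × 0.005) = √121.60 ≈ 11.03 mm.
The +f correction barely moves this — solving exactly, f² + N·c·f − N·c·H = 0 ⇒ f = (−N·c + √((N·c)² + 4·N·c·H))/2 = (−0.04 + √486.40)/2 ≈ 11.007 mm, so f ≈ 11.0 mm.

11.0 mm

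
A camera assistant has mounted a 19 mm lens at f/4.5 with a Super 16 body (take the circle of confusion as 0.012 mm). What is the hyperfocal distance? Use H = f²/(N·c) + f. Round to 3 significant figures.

Hyperfocal distance H = f²/(N·c) + f = 19²/(4.5 × 0.012) + 19 = 361/0.054 + 19 ≈ 6704.2 mm ≈ 6.70 m.

6.70 m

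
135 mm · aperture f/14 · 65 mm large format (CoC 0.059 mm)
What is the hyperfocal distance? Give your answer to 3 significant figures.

Hyperfocal distance H = f²/(N·c) + f = 135²/(14 × 0.059) + 135 = 18225/0.826 + 135 ≈ 22199.2 mm ≈ 22.2 m.

22.2 m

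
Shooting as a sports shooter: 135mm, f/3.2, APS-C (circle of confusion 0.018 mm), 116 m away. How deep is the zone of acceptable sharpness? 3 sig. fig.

98.1 m

Hyperfocal distance H = f²/(N·c) + f = 135²/(3.2 × 0.018) + 135 = 18225/0.0576 + 135 ≈ 316541.2 mm ≈ 316.5 m.
Near limit Dn = s·(H − f)/(H + s − 2f) = 116000 × (316541.2 − 135) / (316541.2 + 116000 − 2 × 135) = 116000 × 316406.2 / 432271.2 ≈ 84908 mm.
Far limit Df = s·(H − f)/(H − s) = 116000 × (316541.2 − 135) / (316541.2 − 116000) = 116000 × 316406.2 / 200541.2 ≈ 183020 mm.
Depth of field = Df − Dn = 183020 − 84908 ≈ 98112 mm ≈ 98.1 m.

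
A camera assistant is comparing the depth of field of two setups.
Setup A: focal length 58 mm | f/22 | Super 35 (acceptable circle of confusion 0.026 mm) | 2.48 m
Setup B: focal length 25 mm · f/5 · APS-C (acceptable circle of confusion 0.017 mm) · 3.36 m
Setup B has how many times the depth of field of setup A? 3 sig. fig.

Setup A: H = 58²/(22×0.026) + 58 ≈ 5939.1 mm; DoF = Df − Dn = 4216.4 − 1756.6 ≈ 2459.8 mm.
Setup B: H = 25²/(5×0.017) + 25 ≈ 7377.9 mm; DoF = Df − Dn = 6148.9 − 2311.6 ≈ 3837.3 mm.
Ratio = 3837.3 / 2459.8 ≈ 1.56.

1.56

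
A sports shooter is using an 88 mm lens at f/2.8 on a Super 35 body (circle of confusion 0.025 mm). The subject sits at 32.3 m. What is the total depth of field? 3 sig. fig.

20.6 m

Hyperfocal distance H = f²/(N·c) + f = 88²/(2.8 × 0.025) + 88 = 7744/0.07 + 88 ≈ 110716.6 mm ≈ 110.7 m.
Near limit Dn = s·(H − f)/(H + s − 2f) = 32300 × (110716.6 − 88) / (110716.6 + 32300 − 2 × 88) = 32300 × 110628.6 / 142840.6 ≈ 25016 mm.
Far limit Df = s·(H − f)/(H − s) = 32300 × (110716.6 − 88) / (110716.6 − 32300) = 32300 × 110628.6 / 78416.6 ≈ 45568 mm.
Depth of field = Df − Dn = 45568 − 25016 ≈ 20552 mm ≈ 20.6 m.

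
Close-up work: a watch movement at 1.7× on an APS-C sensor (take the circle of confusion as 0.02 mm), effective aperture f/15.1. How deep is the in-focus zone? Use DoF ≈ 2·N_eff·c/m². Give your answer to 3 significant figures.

0.209 mm

At magnification m, DoF ≈ 2·N_eff·c/m² = 2 × 15.1 × 0.02 / 1.7² = 0.604 / 2.89 ≈ 0.209 mm.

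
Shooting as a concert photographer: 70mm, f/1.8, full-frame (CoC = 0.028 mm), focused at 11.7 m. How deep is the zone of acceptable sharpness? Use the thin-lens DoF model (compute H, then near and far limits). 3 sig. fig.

Hyperfocal distance H = f²/(N·c) + f = 70²/(1.8 × 0.028) + 70 = 4900/0.0504 + 70 ≈ 97292.2 mm ≈ 97.29 m.
Near limit Dn = s·(H − f)/(H + s − 2f) = 11700 × (97292.2 − 70) / (97292.2 + 11700 − 2 × 70) = 11700 × 97222.2 / 108852.2 ≈ 10449.9 mm.
Far limit Df = s·(H − f)/(H − s) = 11700 × (97292.2 − 70) / (97292.2 − 11700) = 11700 × 97222.2 / 85592.2 ≈ 13289.8 mm.
Depth of field = Df − Dn = 13289.8 − 10449.9 ≈ 2839.9 mm ≈ 2.84 m.

2.84 m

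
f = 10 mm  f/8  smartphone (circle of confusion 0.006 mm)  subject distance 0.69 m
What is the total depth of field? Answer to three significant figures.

Hyperfocal distance H = f²/(N·c) + f = 10²/(8 × 0.006) + 10 = 100/0.048 + 10 ≈ 2093.3 mm ≈ 2.093 m.
Near limit Dn = s·(H − f)/(H + s − 2f) = 690 × (2093.3 − 10) / (2093.3 + 690 − 2 × 10) = 690 × 2083.3 / 2763.3 ≈ 520.21 mm.
Far limit Df = s·(H − f)/(H − s) = 690 × (2093.3 − 10) / (2093.3 − 690) = 690 × 2083.3 / 1403.3 ≈ 1024.35 mm.
Depth of field = Df − Dn = 1024.35 − 520.21 ≈ 504.14 mm ≈ 0.504 m.

0.504 m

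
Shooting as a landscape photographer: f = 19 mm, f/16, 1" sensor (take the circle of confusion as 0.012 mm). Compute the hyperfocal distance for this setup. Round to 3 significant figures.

1.90 m

Hyperfocal distance H = f²/(N·c) + f = 19²/(16 × 0.012) + 19 = 361/0.192 + 19 ≈ 1899.2 mm ≈ 1.90 m.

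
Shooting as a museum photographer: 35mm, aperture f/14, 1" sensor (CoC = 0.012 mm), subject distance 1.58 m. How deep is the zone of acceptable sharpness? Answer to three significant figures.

0.701 m

Hyperfocal distance H = f²/(N·c) + f = 35²/(14 × 0.012) + 35 = 1225/0.168 + 35 ≈ 7326.7 mm ≈ 7.327 m.
Near limit Dn = s·(H − f)/(H + s − 2f) = 1580 × (7326.7 − 35) / (7326.7 + 1580 − 2 × 35) = 1580 × 7291.7 / 8836.7 ≈ 1303.75 mm.
Far limit Df = s·(H − f)/(H − s) = 1580 × (7326.7 − 35) / (7326.7 − 1580) = 1580 × 7291.7 / 5746.7 ≈ 2004.79 mm.
Depth of field = Df − Dn = 2004.79 − 1303.75 ≈ 701.04 mm ≈ 0.701 m.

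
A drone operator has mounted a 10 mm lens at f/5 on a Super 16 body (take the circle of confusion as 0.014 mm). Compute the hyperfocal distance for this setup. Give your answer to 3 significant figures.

1.44 m

Hyperfocal distance H = f²/(N·c) + f = 10²/(5 × 0.014) + 10 = 100/0.07 + 10 ≈ 1438.6 mm ≈ 1.44 m.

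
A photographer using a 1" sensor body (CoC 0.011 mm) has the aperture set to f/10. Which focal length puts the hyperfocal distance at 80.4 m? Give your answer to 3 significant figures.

94.0 mm

From H = f²/(N·c) + f, with f ≪ H: f ≈ √(H·N·c) = √(80400 × 10 × 0.011) = √8844.0 ≈ 94.04 mm.
The +f correction barely moves this — solving exactly, f² + N·c·f − N·c·H = 0 ⇒ f = (−N·c + √((N·c)² + 4·N·c·H))/2 = (−0.11 + √35376)/2 ≈ 93.988 mm, so f ≈ 94.0 mm.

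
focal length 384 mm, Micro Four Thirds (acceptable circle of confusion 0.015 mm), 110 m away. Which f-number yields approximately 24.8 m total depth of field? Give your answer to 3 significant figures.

Write h = H − f = f²/(N·c). The thin-lens limits are Dn = s·h/(h + (s−f)) and Df = s·h/(h − (s−f)), so DoF = Df − Dn = 2·s·(s−f)·h / (h² − (s−f)²).
That is a quadratic in h: DoF·h² − 2·s·(s−f)·h − DoF·(s−f)² = 0 ⇒ h = (s−f)·(s + √(s² + DoF²)) / DoF = 109616 × (110000 + √(110000² + 24800²)) / 24800 = 109616 × (110000 + 112761) / 24800 ≈ 984604 mm.
Then N = f²/(c·h) = 384² / (0.015 × 984604) = 147456 / 14769 ≈ 9.98.

f/9.98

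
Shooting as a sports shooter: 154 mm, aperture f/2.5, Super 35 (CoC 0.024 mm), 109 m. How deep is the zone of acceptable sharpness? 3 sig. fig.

Hyperfocal distance H = f²/(N·c) + f = 154²/(2.5 × 0.024) + 154 = 23716/0.06 + 154 ≈ 395420.7 mm ≈ 395.4 m.
Near limit Dn = s·(H − f)/(H + s − 2f) = 109000 × (395420.7 − 154) / (395420.7 + 109000 − 2 × 154) = 109000 × 395266.7 / 504112.7 ≈ 85465 mm.
Far limit Df = s·(H − f)/(H − s) = 109000 × (395420.7 − 154) / (395420.7 − 109000) = 109000 × 395266.7 / 286420.7 ≈ 150422 mm.
Depth of field = Df − Dn = 150422 − 85465 ≈ 64957 mm ≈ 65.0 m.

65.0 m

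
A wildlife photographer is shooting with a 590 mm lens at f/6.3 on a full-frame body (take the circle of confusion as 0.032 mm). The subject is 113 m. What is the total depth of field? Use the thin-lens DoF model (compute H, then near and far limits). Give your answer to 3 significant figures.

14.8 m

Hyperfocal distance H = f²/(N·c) + f = 590²/(6.3 × 0.032) + 590 = 348100/0.2016 + 590 ≈ 1727276.5 mm ≈ 1727 m.
Near limit Dn = s·(H − f)/(H + s − 2f) = 113000 × (1727276.5 − 590) / (1727276.5 + 113000 − 2 × 590) = 113000 × 1726686.5 / 1839096.5 ≈ 106093 mm.
Far limit Df = s·(H − f)/(H − s) = 113000 × (1727276.5 − 590) / (1727276.5 − 113000) = 113000 × 1726686.5 / 1614276.5 ≈ 120869 mm.
Depth of field = Df − Dn = 120869 − 106093 ≈ 14776 mm ≈ 14.8 m.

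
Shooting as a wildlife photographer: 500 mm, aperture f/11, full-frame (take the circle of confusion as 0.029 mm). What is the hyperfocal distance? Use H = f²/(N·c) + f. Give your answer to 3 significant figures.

Hyperfocal distance H = f²/(N·c) + f = 500²/(11 × 0.029) + 500 = 250000/0.319 + 500 ≈ 784199.1 mm ≈ 784 m.

784 m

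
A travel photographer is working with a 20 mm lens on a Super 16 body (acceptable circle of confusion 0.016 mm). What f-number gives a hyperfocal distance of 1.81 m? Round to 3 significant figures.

Rearrange H = f²/(N·c) + f for N: N = f² / ((H − f)·c).
N = 20² / ((1810 − 20) × 0.016) = 400 / 28.64 ≈ 14.

f/14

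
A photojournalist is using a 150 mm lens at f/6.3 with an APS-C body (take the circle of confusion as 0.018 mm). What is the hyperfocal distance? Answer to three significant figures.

Hyperfocal distance H = f²/(N·c) + f = 150²/(6.3 × 0.018) + 150 = 22500/0.1134 + 150 ≈ 198562.7 mm ≈ 199 m.

199 m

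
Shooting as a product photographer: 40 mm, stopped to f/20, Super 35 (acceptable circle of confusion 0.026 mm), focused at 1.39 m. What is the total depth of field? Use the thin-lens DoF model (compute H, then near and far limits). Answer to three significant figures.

Hyperfocal distance H = f²/(N·c) + f = 40²/(20 × 0.026) + 40 = 1600/0.52 + 40 ≈ 3116.9 mm ≈ 3.117 m.
Near limit Dn = s·(H − f)/(H + s − 2f) = 1390 × (3116.9 − 40) / (3116.9 + 1390 − 2 × 40) = 1390 × 3076.9 / 4426.9 ≈ 966.1 mm.
Far limit Df = s·(H − f)/(H − s) = 1390 × (3116.9 − 40) / (3116.9 − 1390) = 1390 × 3076.9 / 1726.9 ≈ 2476.6 mm.
Depth of field = Df − Dn = 2476.6 − 966.1 ≈ 1510.5 mm ≈ 1.51 m.

1.51 m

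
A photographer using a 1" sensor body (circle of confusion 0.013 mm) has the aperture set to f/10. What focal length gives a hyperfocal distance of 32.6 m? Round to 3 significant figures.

From H = f²/(N·c) + f, with f ≪ H: f ≈ √(H·N·c) = √(32600 × 10 × 0.013) = √4238.0 ≈ 65.10 mm.
Exact: f² + N·c·f − N·c·H = 0 ⇒ f = (−N·c + √((N·c)² + 4·N·c·H))/2 = (−0.13 + √16952)/2 ≈ 65.035 mm ≈ 65.0 mm.

65.0 mm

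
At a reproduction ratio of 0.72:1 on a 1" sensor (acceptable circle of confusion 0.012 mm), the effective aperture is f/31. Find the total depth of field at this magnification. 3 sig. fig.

1.44 mm

At magnification m, DoF ≈ 2·N_eff·c/m² = 2 × 31 × 0.012 / 0.72² = 0.744 / 0.5184 ≈ 1.44 mm.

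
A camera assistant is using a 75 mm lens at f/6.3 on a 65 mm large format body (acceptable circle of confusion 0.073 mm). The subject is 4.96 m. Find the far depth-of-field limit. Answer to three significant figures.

Hyperfocal distance H = f²/(N·c) + f = 75²/(6.3 × 0.073) + 75 = 5625/0.4599 + 75 ≈ 12305.9 mm ≈ 12.31 m.
Far limit Df = s·(H − f)/(H − s) = 4960 × (12305.9 − 75) / (12305.9 − 4960) = 4960 × 12230.9 / 7345.9 ≈ 8258.4 mm ≈ 8.26 m.

8.26 m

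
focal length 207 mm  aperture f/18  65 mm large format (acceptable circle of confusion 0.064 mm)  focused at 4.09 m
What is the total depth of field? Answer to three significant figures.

0.863 m

Hyperfocal distance H = f²/(N·c) + f = 207²/(18 × 0.064) + 207 = 42849/1.152 + 207 ≈ 37402.3 mm ≈ 37.40 m.
Near limit Dn = s·(H − f)/(H + s − 2f) = 4090 × (37402.3 − 207) / (37402.3 + 4090 − 2 × 207) = 4090 × 37195.3 / 41078.3 ≈ 3703.39 mm.
Far limit Df = s·(H − f)/(H − s) = 4090 × (37402.3 − 207) / (37402.3 − 4090) = 4090 × 37195.3 / 33312.3 ≈ 4566.74 mm.
Depth of field = Df − Dn = 4566.74 − 3703.39 ≈ 863.35 mm ≈ 0.863 m.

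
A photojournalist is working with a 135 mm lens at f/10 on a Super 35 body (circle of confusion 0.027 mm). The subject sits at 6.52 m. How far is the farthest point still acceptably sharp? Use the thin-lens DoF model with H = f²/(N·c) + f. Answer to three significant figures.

7.20 m

Hyperfocal distance H = f²/(N·c) + f = 135²/(10 × 0.027) + 135 = 18225/0.27 + 135 ≈ 67635.0 mm ≈ 67.64 m.
Far limit Df = s·(H − f)/(H − s) = 6520 × (67635.0 − 135) / (67635.0 − 6520) = 6520 × 67500.0 / 61115.0 ≈ 7201.2 mm ≈ 7.20 m.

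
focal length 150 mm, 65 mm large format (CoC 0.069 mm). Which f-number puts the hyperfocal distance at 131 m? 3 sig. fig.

Rearrange H = f²/(N·c) + f for N: N = f² / ((H − f)·c).
N = 150² / ((131000 − 150) × 0.069) = 22500 / 9029 ≈ 2.49.

f/2.49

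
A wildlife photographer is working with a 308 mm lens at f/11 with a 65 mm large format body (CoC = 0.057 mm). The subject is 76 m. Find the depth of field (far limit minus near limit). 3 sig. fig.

101 m

Hyperfocal distance H = f²/(N·c) + f = 308²/(11 × 0.057) + 308 = 94864/0.627 + 308 ≈ 151606.2 mm ≈ 151.6 m.
Near limit Dn = s·(H − f)/(H + s − 2f) = 76000 × (151606.2 − 308) / (151606.2 + 76000 − 2 × 308) = 76000 × 151298.2 / 226990.2 ≈ 50657 mm.
Far limit Df = s·(H − f)/(H − s) = 76000 × (151606.2 − 308) / (151606.2 − 76000) = 76000 × 151298.2 / 75606.2 ≈ 152086 mm.
Depth of field = Df − Dn = 152086 − 50657 ≈ 101429 mm ≈ 101 m.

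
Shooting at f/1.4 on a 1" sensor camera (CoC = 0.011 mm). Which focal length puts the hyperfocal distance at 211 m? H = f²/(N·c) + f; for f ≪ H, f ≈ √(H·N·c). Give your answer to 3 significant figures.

From H = f²/(N·c) + f, with f ≪ H: f ≈ √(H·N·c) = √(211000 × 1.4 × 0.011) = √3249.4 ≈ 57.00 mm.
The +f correction barely moves this — solving exactly, f² + N·c·f − N·c·H = 0 ⇒ f = (−N·c + √((N·c)² + 4·N·c·H))/2 = (−0.0154 + √12998)/2 ≈ 56.996 mm, so f ≈ 57.0 mm.

57.0 mm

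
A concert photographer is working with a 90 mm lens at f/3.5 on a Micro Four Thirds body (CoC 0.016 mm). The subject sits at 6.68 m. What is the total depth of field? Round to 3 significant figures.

Hyperfocal distance H = f²/(N·c) + f = 90²/(3.5 × 0.016) + 90 = 8100/0.056 + 90 ≈ 144732.9 mm ≈ 144.7 m.
Near limit Dn = s·(H − f)/(H + s − 2f) = 6680 × (144732.9 − 90) / (144732.9 + 6680 − 2 × 90) = 6680 × 144642.9 / 151232.9 ≈ 6388.92 mm.
Far limit Df = s·(H − f)/(H − s) = 6680 × (144732.9 − 90) / (144732.9 − 6680) = 6680 × 144642.9 / 138052.9 ≈ 6998.87 mm.
Depth of field = Df − Dn = 6998.87 − 6388.92 ≈ 609.95 mm ≈ 0.610 m.

0.610 m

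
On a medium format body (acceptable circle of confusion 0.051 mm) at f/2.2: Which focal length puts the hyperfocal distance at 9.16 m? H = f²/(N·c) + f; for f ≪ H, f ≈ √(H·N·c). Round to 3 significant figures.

32.0 mm

From H = f²/(N·c) + f, with f ≪ H: f ≈ √(H·N·c) = √(9160 × 2.2 × 0.051) = √1027.8 ≈ 32.06 mm.
Exact: f² + N·c·f − N·c·H = 0 ⇒ f = (−N·c + √((N·c)² + 4·N·c·H))/2 = (−0.1122 + √4111.0)/2 ≈ 32.003 mm ≈ 32.0 mm.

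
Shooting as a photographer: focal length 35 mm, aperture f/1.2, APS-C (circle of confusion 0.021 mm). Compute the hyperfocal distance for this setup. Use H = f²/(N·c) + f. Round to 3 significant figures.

48.6 m

Hyperfocal distance H = f²/(N·c) + f = 35²/(1.2 × 0.021) + 35 = 1225/0.0252 + 35 ≈ 48646.1 mm ≈ 48.6 m.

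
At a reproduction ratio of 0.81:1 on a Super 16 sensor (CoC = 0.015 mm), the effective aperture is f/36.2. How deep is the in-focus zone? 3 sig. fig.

At magnification m, DoF ≈ 2·N_eff·c/m² = 2 × 36.2 × 0.015 / 0.81² = 1.086 / 0.6561 ≈ 1.66 mm.

1.66 mm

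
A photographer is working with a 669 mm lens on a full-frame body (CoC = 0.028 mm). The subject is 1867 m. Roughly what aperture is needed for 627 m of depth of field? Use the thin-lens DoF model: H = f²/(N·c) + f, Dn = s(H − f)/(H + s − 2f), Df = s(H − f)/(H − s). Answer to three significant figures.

Write h = H − f = f²/(N·c). The thin-lens limits are Dn = s·h/(h + (s−f)) and Df = s·h/(h − (s−f)), so DoF = Df − Dn = 2·s·(s−f)·h / (h² − (s−f)²).
That is a quadratic in h: DoF·h² − 2·s·(s−f)·h − DoF·(s−f)² = 0 ⇒ h = (s−f)·(s + √(s² + DoF²)) / DoF = 1866331 × (1867000 + √(1867000² + 627000²)) / 627000 = 1866331 × (1867000 + 1969472) / 627000 ≈ 11419658 mm.
Then N = f²/(c·h) = 669² / (0.028 × 11419658) = 447561 / 319750 ≈ 1.40.

f/1.40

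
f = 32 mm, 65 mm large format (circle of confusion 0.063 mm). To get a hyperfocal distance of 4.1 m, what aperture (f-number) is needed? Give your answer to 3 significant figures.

Rearrange H = f²/(N·c) + f for N: N = f² / ((H − f)·c).
N = 32² / ((4100 − 32) × 0.063) = 1024 / 256.3 ≈ 4.

f/4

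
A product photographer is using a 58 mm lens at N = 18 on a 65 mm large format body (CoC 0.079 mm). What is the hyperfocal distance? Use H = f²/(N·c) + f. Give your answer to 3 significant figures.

Hyperfocal distance H = f²/(N·c) + f = 58²/(18 × 0.079) + 58 = 3364/1.422 + 58 ≈ 2423.7 mm ≈ 2.42 m.

2.42 m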